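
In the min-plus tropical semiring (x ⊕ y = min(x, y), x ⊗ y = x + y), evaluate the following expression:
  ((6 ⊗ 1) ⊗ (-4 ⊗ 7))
((6 ⊗ 1) ⊗ (-4 ⊗ 7)) = 10

Expand innermost to outermost. Recall ⊕ takes the minimum of its arguments and ⊗ takes their sum. Working out the expression ((6 ⊗ 1) ⊗ (-4 ⊗ 7)) gives 10.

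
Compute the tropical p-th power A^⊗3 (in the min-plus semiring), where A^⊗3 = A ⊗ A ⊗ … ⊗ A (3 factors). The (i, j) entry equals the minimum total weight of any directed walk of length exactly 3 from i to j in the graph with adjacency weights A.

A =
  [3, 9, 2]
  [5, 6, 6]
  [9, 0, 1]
A^⊗3 =
  [7, 3, 4]
  [11, 7, 8]
  [6, 2, 3]

Each entry (A^⊗3)_ij equals the minimum over all length-3 walks i = v_0 → v_1 → … → v_3 = j of Σ_t A[v_t][v_{t+1}]. For example, for (i, j) = (0, 2) we minimise over 9 possible intermediate vertex sequences; the minimum is 4, attained along the walk 0 → 2 → 2 → 2.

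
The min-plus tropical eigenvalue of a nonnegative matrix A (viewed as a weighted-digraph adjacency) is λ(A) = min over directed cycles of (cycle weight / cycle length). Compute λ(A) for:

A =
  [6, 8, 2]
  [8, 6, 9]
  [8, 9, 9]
λ(A) = 5

Enumerate directed cycles and compute their means (weight / length). Sample:
  cycle 0 → 0: weight = 6, length = 1, mean = 6/1 ≈ 6.000
  cycle 1 → 1: weight = 6, length = 1, mean = 6/1 ≈ 6.000
  cycle 2 → 2: weight = 9, length = 1, mean = 9/1 ≈ 9.000
  cycle 0 → 1 → 0: weight = 16, length = 2, mean = 16/2 ≈ 8.000
  cycle 0 → 2 → 0: weight = 10, length = 2, mean = 10/2 ≈ 5.000
  cycle 1 → 0 → 1: weight = 16, length = 2, mean = 16/2 ≈ 8.000
Minimum mean = 5.000, attained e.g. along the cycle 0 → 2 → 0 with weight 10 and length 2. So λ(A) = 10/2 = 5.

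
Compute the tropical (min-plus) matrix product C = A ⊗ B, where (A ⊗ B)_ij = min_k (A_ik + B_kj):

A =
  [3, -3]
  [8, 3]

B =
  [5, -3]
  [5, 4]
A ⊗ B =
  [2, 0]
  [8, 5]

Apply the min-plus product entry-by-entry:
  C[0][0] = min over k of (A[0][0] + B[0][0] = 3 + 5 = 8, A[0][1] + B[1][0] = -3 + 5 = 2) = 2 (attained at k = 1)
  C[0][1] = min over k of (A[0][0] + B[0][1] = 3 + -3 = 0, A[0][1] + B[1][1] = -3 + 4 = 1) = 0 (attained at k = 0)
  C[1][0] = min over k of (A[1][0] + B[0][0] = 8 + 5 = 13, A[1][1] + B[1][0] = 3 + 5 = 8) = 8 (attained at k = 1)
  C[1][1] = min over k of (A[1][0] + B[0][1] = 8 + -3 = 5, A[1][1] + B[1][1] = 3 + 4 = 7) = 5 (attained at k = 0)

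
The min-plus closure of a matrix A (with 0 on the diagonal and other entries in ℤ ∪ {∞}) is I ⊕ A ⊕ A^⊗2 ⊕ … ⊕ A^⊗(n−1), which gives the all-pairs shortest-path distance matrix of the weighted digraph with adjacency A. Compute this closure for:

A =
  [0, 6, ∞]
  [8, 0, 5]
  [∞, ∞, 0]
Closure =
  [0, 6, 11]
  [8, 0, 5]
  [∞, ∞, 0]

This is the Floyd-Warshall all-pairs shortest-path computation. For each intermediate vertex k = 0, 1, …, 2, update dist[i][j] ← min(dist[i][j], dist[i][k] + dist[k][j]). The final matrix gives, for each (i, j), the minimum total weight of any directed path from i to j (possibly empty when i = j).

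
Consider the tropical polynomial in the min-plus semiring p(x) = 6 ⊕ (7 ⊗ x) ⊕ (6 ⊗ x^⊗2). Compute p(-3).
p(-3) = 0

A tropical monomial a ⊗ x^⊗i evaluates to a + i · x. Evaluating each term at x = -3:
  Term 0 contributes 6 + 0 · -3 = 6
  Term 1 contributes 7 + 1 · -3 = 4
  Term 2 contributes 6 + 2 · -3 = 0
p(-3) = ⊕ of these = min[6, 4, 0] = 0.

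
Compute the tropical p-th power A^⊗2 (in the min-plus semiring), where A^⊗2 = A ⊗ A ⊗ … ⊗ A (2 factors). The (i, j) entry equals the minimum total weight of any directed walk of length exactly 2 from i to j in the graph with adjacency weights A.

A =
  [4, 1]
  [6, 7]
A^⊗2 =
  [7, 5]
  [10, 7]

Each entry (A^⊗2)_ij equals the minimum over all length-2 walks i = v_0 → v_1 → … → v_2 = j of Σ_t A[v_t][v_{t+1}]. For example, for (i, j) = (0, 1) we minimise over 2 possible intermediate vertex sequences; the minimum is 5, attained along the walk 0 → 0 → 1.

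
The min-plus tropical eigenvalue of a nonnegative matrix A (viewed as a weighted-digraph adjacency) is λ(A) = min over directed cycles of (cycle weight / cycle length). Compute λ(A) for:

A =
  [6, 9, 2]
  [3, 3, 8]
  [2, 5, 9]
λ(A) = 2

Enumerate directed cycles and compute their means (weight / length). Sample:
  cycle 0 → 0: weight = 6, length = 1, mean = 6/1 ≈ 6.000
  cycle 1 → 1: weight = 3, length = 1, mean = 3/1 ≈ 3.000
  cycle 2 → 2: weight = 9, length = 1, mean = 9/1 ≈ 9.000
  cycle 0 → 1 → 0: weight = 12, length = 2, mean = 12/2 ≈ 6.000
  cycle 0 → 2 → 0: weight = 4, length = 2, mean = 4/2 ≈ 2.000
  cycle 1 → 0 → 1: weight = 12, length = 2, mean = 12/2 ≈ 6.000
Minimum mean = 2.000, attained e.g. along the cycle 0 → 2 → 0 with weight 4 and length 2. So λ(A) = 4/2 = 2.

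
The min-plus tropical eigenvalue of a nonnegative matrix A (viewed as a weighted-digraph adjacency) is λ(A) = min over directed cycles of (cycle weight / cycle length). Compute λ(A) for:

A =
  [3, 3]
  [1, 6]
λ(A) = 2

Enumerate directed cycles and compute their means (weight / length). Sample:
  cycle 0 → 0: weight = 3, length = 1, mean = 3/1 ≈ 3.000
  cycle 1 → 1: weight = 6, length = 1, mean = 6/1 ≈ 6.000
  cycle 0 → 1 → 0: weight = 4, length = 2, mean = 4/2 ≈ 2.000
  cycle 1 → 0 → 1: weight = 4, length = 2, mean = 4/2 ≈ 2.000
Minimum mean = 2.000, attained e.g. along the cycle 0 → 1 → 0 with weight 4 and length 2. So λ(A) = 4/2 = 2.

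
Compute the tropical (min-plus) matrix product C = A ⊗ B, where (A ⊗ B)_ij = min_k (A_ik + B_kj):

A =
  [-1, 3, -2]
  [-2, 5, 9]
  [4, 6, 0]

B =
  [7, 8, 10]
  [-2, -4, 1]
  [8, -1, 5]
A ⊗ B =
  [1, -3, 3]
  [3, 1, 6]
  [4, -1, 5]

Apply the min-plus product entry-by-entry:
  C[0][0] = min over k of (A[0][0] + B[0][0] = -1 + 7 = 6, A[0][1] + B[1][0] = 3 + -2 = 1, A[0][2] + B[2][0] = -2 + 8 = 6) = 1 (attained at k = 1)
  C[0][1] = min over k of (A[0][0] + B[0][1] = -1 + 8 = 7, A[0][1] + B[1][1] = 3 + -4 = -1, A[0][2] + B[2][1] = -2 + -1 = -3) = -3 (attained at k = 2)
  C[0][2] = min over k of (A[0][0] + B[0][2] = -1 + 10 = 9, A[0][1] + B[1][2] = 3 + 1 = 4, A[0][2] + B[2][2] = -2 + 5 = 3) = 3 (attained at k = 2)
  C[1][0] = min over k of (A[1][0] + B[0][0] = -2 + 7 = 5, A[1][1] + B[1][0] = 5 + -2 = 3, A[1][2] + B[2][0] = 9 + 8 = 17) = 3 (attained at k = 1)
  C[1][1] = min over k of (A[1][0] + B[0][1] = -2 + 8 = 6, A[1][1] + B[1][1] = 5 + -4 = 1, A[1][2] + B[2][1] = 9 + -1 = 8) = 1 (attained at k = 1)
  C[1][2] = min over k of (A[1][0] + B[0][2] = -2 + 10 = 8, A[1][1] + B[1][2] = 5 + 1 = 6, A[1][2] + B[2][2] = 9 + 5 = 14) = 6 (attained at k = 1)
  C[2][0] = min over k of (A[2][0] + B[0][0] = 4 + 7 = 11, A[2][1] + B[1][0] = 6 + -2 = 4, A[2][2] + B[2][0] = 0 + 8 = 8) = 4 (attained at k = 1)
  C[2][1] = min over k of (A[2][0] + B[0][1] = 4 + 8 = 12, A[2][1] + B[1][1] = 6 + -4 = 2, A[2][2] + B[2][1] = 0 + -1 = -1) = -1 (attained at k = 2)
  C[2][2] = min over k of (A[2][0] + B[0][2] = 4 + 10 = 14, A[2][1] + B[1][2] = 6 + 1 = 7, A[2][2] + B[2][2] = 0 + 5 = 5) = 5 (attained at k = 2)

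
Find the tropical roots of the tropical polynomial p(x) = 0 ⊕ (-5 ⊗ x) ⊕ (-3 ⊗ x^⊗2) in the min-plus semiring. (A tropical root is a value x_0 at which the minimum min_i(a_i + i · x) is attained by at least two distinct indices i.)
Roots: {-2, 5}

Each tropical root is a break point of the lower envelope of the lines y = a_i + i · x (there are 3 lines, with slopes 0, 1, ..., 2). Only the lines that attain the minimum somewhere contribute to roots; other lines are dominated. Here the surviving (envelope) indices are i = 2, i = 1, i = 0.
Intersections between consecutive envelope lines give the roots: for adjacent envelope indices i < j the intersection is x = (a_i − a_j) / (j − i). Reading off the sorted break points: {-2, 5}.
Verification: at each break x_0, at least two indices attain the minimum of min_i(a_i + i · x_0).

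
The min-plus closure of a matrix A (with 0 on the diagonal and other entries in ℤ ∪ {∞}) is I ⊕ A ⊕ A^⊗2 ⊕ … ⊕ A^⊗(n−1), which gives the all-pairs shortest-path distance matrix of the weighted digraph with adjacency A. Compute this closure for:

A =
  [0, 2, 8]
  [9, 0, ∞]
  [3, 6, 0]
Closure =
  [0, 2, 8]
  [9, 0, 17]
  [3, 5, 0]

This is the Floyd-Warshall all-pairs shortest-path computation. For each intermediate vertex k = 0, 1, …, 2, update dist[i][j] ← min(dist[i][j], dist[i][k] + dist[k][j]). The final matrix gives, for each (i, j), the minimum total weight of any directed path from i to j (possibly empty when i = j).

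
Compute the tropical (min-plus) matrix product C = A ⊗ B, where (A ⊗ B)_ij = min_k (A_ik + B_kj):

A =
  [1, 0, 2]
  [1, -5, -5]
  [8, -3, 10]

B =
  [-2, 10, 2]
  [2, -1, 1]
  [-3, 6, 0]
A ⊗ B =
  [-1, -1, 1]
  [-8, -6, -5]
  [-1, -4, -2]

Apply the min-plus product entry-by-entry:
  C[0][0] = min over k of (A[0][0] + B[0][0] = 1 + -2 = -1, A[0][1] + B[1][0] = 0 + 2 = 2, A[0][2] + B[2][0] = 2 + -3 = -1) = -1 (attained at k = 0)
  C[0][1] = min over k of (A[0][0] + B[0][1] = 1 + 10 = 11, A[0][1] + B[1][1] = 0 + -1 = -1, A[0][2] + B[2][1] = 2 + 6 = 8) = -1 (attained at k = 1)
  C[0][2] = min over k of (A[0][0] + B[0][2] = 1 + 2 = 3, A[0][1] + B[1][2] = 0 + 1 = 1, A[0][2] + B[2][2] = 2 + 0 = 2) = 1 (attained at k = 1)
  C[1][0] = min over k of (A[1][0] + B[0][0] = 1 + -2 = -1, A[1][1] + B[1][0] = -5 + 2 = -3, A[1][2] + B[2][0] = -5 + -3 = -8) = -8 (attained at k = 2)
  C[1][1] = min over k of (A[1][0] + B[0][1] = 1 + 10 = 11, A[1][1] + B[1][1] = -5 + -1 = -6, A[1][2] + B[2][1] = -5 + 6 = 1) = -6 (attained at k = 1)
  C[1][2] = min over k of (A[1][0] + B[0][2] = 1 + 2 = 3, A[1][1] + B[1][2] = -5 + 1 = -4, A[1][2] + B[2][2] = -5 + 0 = -5) = -5 (attained at k = 2)
  C[2][0] = min over k of (A[2][0] + B[0][0] = 8 + -2 = 6, A[2][1] + B[1][0] = -3 + 2 = -1, A[2][2] + B[2][0] = 10 + -3 = 7) = -1 (attained at k = 1)
  C[2][1] = min over k of (A[2][0] + B[0][1] = 8 + 10 = 18, A[2][1] + B[1][1] = -3 + -1 = -4, A[2][2] + B[2][1] = 10 + 6 = 16) = -4 (attained at k = 1)
  C[2][2] = min over k of (A[2][0] + B[0][2] = 8 + 2 = 10, A[2][1] + B[1][2] = -3 + 1 = -2, A[2][2] + B[2][2] = 10 + 0 = 10) = -2 (attained at k = 1)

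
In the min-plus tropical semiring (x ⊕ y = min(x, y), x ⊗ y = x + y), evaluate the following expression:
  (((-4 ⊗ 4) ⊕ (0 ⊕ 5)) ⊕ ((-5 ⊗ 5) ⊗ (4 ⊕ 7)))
(((-4 ⊗ 4) ⊕ (0 ⊕ 5)) ⊕ ((-5 ⊗ 5) ⊗ (4 ⊕ 7))) = 0

Expand innermost to outermost. Recall ⊕ takes the minimum of its arguments and ⊗ takes their sum. Working out the expression (((-4 ⊗ 4) ⊕ (0 ⊕ 5)) ⊕ ((-5 ⊗ 5) ⊗ (4 ⊕ 7))) gives 0.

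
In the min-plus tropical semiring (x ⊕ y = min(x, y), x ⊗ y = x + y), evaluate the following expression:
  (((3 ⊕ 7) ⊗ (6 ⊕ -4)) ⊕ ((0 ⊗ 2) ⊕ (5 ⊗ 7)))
(((3 ⊕ 7) ⊗ (6 ⊕ -4)) ⊕ ((0 ⊗ 2) ⊕ (5 ⊗ 7))) = -1

Expand innermost to outermost. Recall ⊕ takes the minimum of its arguments and ⊗ takes their sum. Working out the expression (((3 ⊕ 7) ⊗ (6 ⊕ -4)) ⊕ ((0 ⊗ 2) ⊕ (5 ⊗ 7))) gives -1.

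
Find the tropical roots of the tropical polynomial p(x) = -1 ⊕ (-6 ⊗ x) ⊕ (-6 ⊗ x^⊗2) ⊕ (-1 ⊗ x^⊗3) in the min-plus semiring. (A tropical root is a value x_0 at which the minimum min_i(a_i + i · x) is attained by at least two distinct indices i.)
Roots: {-5, 0, 5}

Each tropical root is a break point of the lower envelope of the lines y = a_i + i · x (there are 4 lines, with slopes 0, 1, ..., 3). Only the lines that attain the minimum somewhere contribute to roots; other lines are dominated. Here the surviving (envelope) indices are i = 3, i = 2, i = 1, i = 0.
Intersections between consecutive envelope lines give the roots: for adjacent envelope indices i < j the intersection is x = (a_i − a_j) / (j − i). Reading off the sorted break points: {-5, 0, 5}.
Verification: at each break x_0, at least two indices attain the minimum of min_i(a_i + i · x_0).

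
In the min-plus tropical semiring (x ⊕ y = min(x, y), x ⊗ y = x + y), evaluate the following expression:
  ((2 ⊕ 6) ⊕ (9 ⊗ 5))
((2 ⊕ 6) ⊕ (9 ⊗ 5)) = 2

Expand innermost to outermost. Recall ⊕ takes the minimum of its arguments and ⊗ takes their sum. Working out the expression ((2 ⊕ 6) ⊕ (9 ⊗ 5)) gives 2.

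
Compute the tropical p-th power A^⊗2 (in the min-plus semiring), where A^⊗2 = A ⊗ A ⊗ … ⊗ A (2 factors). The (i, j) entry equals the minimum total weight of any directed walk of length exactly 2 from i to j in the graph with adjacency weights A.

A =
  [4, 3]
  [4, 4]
A^⊗2 =
  [7, 7]
  [8, 7]

Each entry (A^⊗2)_ij equals the minimum over all length-2 walks i = v_0 → v_1 → … → v_2 = j of Σ_t A[v_t][v_{t+1}]. For example, for (i, j) = (0, 1) we minimise over 2 possible intermediate vertex sequences; the minimum is 7, attained along the walk 0 → 0 → 1.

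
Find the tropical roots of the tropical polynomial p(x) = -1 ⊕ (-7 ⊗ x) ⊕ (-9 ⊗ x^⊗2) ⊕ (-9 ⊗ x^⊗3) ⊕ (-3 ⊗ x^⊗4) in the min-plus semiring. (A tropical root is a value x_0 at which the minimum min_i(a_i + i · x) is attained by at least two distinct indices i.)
Roots: {-6, 0, 2, 6}

Each tropical root is a break point of the lower envelope of the lines y = a_i + i · x (there are 5 lines, with slopes 0, 1, ..., 4). Only the lines that attain the minimum somewhere contribute to roots; other lines are dominated. Here the surviving (envelope) indices are i = 4, i = 3, i = 2, i = 1, i = 0.
Intersections between consecutive envelope lines give the roots: for adjacent envelope indices i < j the intersection is x = (a_i − a_j) / (j − i). Reading off the sorted break points: {-6, 0, 2, 6}.
Verification: at each break x_0, at least two indices attain the minimum of min_i(a_i + i · x_0).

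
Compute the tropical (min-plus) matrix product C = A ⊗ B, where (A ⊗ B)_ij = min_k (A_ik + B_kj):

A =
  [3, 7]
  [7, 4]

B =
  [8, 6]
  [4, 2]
A ⊗ B =
  [11, 9]
  [8, 6]

Apply the min-plus product entry-by-entry:
  C[0][0] = min over k of (A[0][0] + B[0][0] = 3 + 8 = 11, A[0][1] + B[1][0] = 7 + 4 = 11) = 11 (attained at k = 0)
  C[0][1] = min over k of (A[0][0] + B[0][1] = 3 + 6 = 9, A[0][1] + B[1][1] = 7 + 2 = 9) = 9 (attained at k = 0)
  C[1][0] = min over k of (A[1][0] + B[0][0] = 7 + 8 = 15, A[1][1] + B[1][0] = 4 + 4 = 8) = 8 (attained at k = 1)
  C[1][1] = min over k of (A[1][0] + B[0][1] = 7 + 6 = 13, A[1][1] + B[1][1] = 4 + 2 = 6) = 6 (attained at k = 1)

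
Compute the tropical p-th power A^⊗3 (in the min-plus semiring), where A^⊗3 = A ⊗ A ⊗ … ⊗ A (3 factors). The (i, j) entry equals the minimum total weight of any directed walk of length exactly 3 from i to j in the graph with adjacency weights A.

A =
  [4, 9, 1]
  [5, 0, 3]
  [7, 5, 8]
A^⊗3 =
  [11, 6, 9]
  [5, 0, 3]
  [10, 5, 8]

Each entry (A^⊗3)_ij equals the minimum over all length-3 walks i = v_0 → v_1 → … → v_3 = j of Σ_t A[v_t][v_{t+1}]. For example, for (i, j) = (0, 2) we minimise over 9 possible intermediate vertex sequences; the minimum is 9, attained along the walk 0 → 0 → 0 → 2.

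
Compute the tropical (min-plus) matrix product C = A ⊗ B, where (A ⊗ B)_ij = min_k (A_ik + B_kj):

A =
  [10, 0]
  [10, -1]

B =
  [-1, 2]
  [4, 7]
A ⊗ B =
  [4, 7]
  [3, 6]

Apply the min-plus product entry-by-entry:
  C[0][0] = min over k of (A[0][0] + B[0][0] = 10 + -1 = 9, A[0][1] + B[1][0] = 0 + 4 = 4) = 4 (attained at k = 1)
  C[0][1] = min over k of (A[0][0] + B[0][1] = 10 + 2 = 12, A[0][1] + B[1][1] = 0 + 7 = 7) = 7 (attained at k = 1)
  C[1][0] = min over k of (A[1][0] + B[0][0] = 10 + -1 = 9, A[1][1] + B[1][0] = -1 + 4 = 3) = 3 (attained at k = 1)
  C[1][1] = min over k of (A[1][0] + B[0][1] = 10 + 2 = 12, A[1][1] + B[1][1] = -1 + 7 = 6) = 6 (attained at k = 1)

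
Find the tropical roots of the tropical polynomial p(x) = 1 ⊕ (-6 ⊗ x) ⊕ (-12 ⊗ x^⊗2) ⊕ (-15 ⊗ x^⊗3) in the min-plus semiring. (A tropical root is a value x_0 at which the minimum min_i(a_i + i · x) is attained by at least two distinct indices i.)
Roots: {3, 6, 7}

Each tropical root is a break point of the lower envelope of the lines y = a_i + i · x (there are 4 lines, with slopes 0, 1, ..., 3). Only the lines that attain the minimum somewhere contribute to roots; other lines are dominated. Here the surviving (envelope) indices are i = 3, i = 2, i = 1, i = 0.
Intersections between consecutive envelope lines give the roots: for adjacent envelope indices i < j the intersection is x = (a_i − a_j) / (j − i). Reading off the sorted break points: {3, 6, 7}.
Verification: at each break x_0, at least two indices attain the minimum of min_i(a_i + i · x_0).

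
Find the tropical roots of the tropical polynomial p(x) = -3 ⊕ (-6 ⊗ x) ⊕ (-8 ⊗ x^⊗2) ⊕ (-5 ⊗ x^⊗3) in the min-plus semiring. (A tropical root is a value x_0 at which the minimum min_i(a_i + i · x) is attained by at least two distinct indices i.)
Roots: {-3, 2, 3}

Each tropical root is a break point of the lower envelope of the lines y = a_i + i · x (there are 4 lines, with slopes 0, 1, ..., 3). Only the lines that attain the minimum somewhere contribute to roots; other lines are dominated. Here the surviving (envelope) indices are i = 3, i = 2, i = 1, i = 0.
Intersections between consecutive envelope lines give the roots: for adjacent envelope indices i < j the intersection is x = (a_i − a_j) / (j − i). Reading off the sorted break points: {-3, 2, 3}.
Verification: at each break x_0, at least two indices attain the minimum of min_i(a_i + i · x_0).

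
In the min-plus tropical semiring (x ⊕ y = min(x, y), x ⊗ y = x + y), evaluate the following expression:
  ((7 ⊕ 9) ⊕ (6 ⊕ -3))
((7 ⊕ 9) ⊕ (6 ⊕ -3)) = -3

Expand innermost to outermost. Recall ⊕ takes the minimum of its arguments and ⊗ takes their sum. Working out the expression ((7 ⊕ 9) ⊕ (6 ⊕ -3)) gives -3.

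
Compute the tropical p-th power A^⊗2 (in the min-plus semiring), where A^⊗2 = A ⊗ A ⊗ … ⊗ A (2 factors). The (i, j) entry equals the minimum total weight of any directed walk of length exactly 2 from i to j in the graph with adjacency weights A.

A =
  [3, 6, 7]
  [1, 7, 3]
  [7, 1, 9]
A^⊗2 =
  [6, 8, 9]
  [4, 4, 8]
  [2, 8, 4]

Each entry (A^⊗2)_ij equals the minimum over all length-2 walks i = v_0 → v_1 → … → v_2 = j of Σ_t A[v_t][v_{t+1}]. For example, for (i, j) = (0, 2) we minimise over 3 possible intermediate vertex sequences; the minimum is 9, attained along the walk 0 → 1 → 2.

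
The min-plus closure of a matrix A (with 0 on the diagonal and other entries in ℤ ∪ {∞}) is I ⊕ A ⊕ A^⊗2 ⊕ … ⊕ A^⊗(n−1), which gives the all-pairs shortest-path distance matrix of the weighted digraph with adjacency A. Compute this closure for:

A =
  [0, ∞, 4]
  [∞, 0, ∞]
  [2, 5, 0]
Closure =
  [0, 9, 4]
  [∞, 0, ∞]
  [2, 5, 0]

This is the Floyd-Warshall all-pairs shortest-path computation. For each intermediate vertex k = 0, 1, …, 2, update dist[i][j] ← min(dist[i][j], dist[i][k] + dist[k][j]). The final matrix gives, for each (i, j), the minimum total weight of any directed path from i to j (possibly empty when i = j).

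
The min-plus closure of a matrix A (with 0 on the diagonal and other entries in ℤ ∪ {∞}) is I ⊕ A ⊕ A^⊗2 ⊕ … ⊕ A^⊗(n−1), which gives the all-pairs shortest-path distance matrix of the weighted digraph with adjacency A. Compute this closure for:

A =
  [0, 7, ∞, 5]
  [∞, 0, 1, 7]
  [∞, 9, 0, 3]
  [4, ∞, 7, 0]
Closure =
  [0, 7, 8, 5]
  [8, 0, 1, 4]
  [7, 9, 0, 3]
  [4, 11, 7, 0]

This is the Floyd-Warshall all-pairs shortest-path computation. For each intermediate vertex k = 0, 1, …, 3, update dist[i][j] ← min(dist[i][j], dist[i][k] + dist[k][j]). The final matrix gives, for each (i, j), the minimum total weight of any directed path from i to j (possibly empty when i = j).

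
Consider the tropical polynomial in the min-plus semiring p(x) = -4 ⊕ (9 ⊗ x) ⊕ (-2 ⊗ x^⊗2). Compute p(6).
p(6) = -4

A tropical monomial a ⊗ x^⊗i evaluates to a + i · x. Evaluating each term at x = 6:
  Term 0 contributes -4 + 0 · 6 = -4
  Term 1 contributes 9 + 1 · 6 = 15
  Term 2 contributes -2 + 2 · 6 = 10
p(6) = ⊕ of these = min[-4, 15, 10] = -4.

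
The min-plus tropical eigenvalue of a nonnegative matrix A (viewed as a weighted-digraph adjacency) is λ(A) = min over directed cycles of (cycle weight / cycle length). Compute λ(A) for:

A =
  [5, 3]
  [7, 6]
λ(A) = 5

Enumerate directed cycles and compute their means (weight / length). Sample:
  cycle 0 → 0: weight = 5, length = 1, mean = 5/1 ≈ 5.000
  cycle 1 → 1: weight = 6, length = 1, mean = 6/1 ≈ 6.000
  cycle 0 → 1 → 0: weight = 10, length = 2, mean = 10/2 ≈ 5.000
  cycle 1 → 0 → 1: weight = 10, length = 2, mean = 10/2 ≈ 5.000
Minimum mean = 5.000, attained e.g. along the cycle 0 → 0 with weight 5 and length 1. So λ(A) = 5/1 = 5.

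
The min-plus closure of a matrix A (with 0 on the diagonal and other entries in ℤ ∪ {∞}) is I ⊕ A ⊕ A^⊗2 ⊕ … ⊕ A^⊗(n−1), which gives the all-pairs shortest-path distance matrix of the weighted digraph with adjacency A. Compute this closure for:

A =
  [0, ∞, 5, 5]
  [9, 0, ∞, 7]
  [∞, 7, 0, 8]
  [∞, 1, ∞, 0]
Closure =
  [0, 6, 5, 5]
  [9, 0, 14, 7]
  [16, 7, 0, 8]
  [10, 1, 15, 0]

This is the Floyd-Warshall all-pairs shortest-path computation. For each intermediate vertex k = 0, 1, …, 3, update dist[i][j] ← min(dist[i][j], dist[i][k] + dist[k][j]). The final matrix gives, for each (i, j), the minimum total weight of any directed path from i to j (possibly empty when i = j).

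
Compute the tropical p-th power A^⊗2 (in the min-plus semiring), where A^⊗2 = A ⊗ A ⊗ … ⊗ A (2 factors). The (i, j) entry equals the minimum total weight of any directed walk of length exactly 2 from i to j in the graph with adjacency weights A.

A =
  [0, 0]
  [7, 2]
A^⊗2 =
  [0, 0]
  [7, 4]

Each entry (A^⊗2)_ij equals the minimum over all length-2 walks i = v_0 → v_1 → … → v_2 = j of Σ_t A[v_t][v_{t+1}]. For example, for (i, j) = (0, 1) we minimise over 2 possible intermediate vertex sequences; the minimum is 0, attained along the walk 0 → 0 → 1.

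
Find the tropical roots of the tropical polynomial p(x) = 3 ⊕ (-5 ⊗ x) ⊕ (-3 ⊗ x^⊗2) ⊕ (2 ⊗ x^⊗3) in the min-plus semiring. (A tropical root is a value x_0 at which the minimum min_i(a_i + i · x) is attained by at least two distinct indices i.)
Roots: {-5, -2, 8}

Each tropical root is a break point of the lower envelope of the lines y = a_i + i · x (there are 4 lines, with slopes 0, 1, ..., 3). Only the lines that attain the minimum somewhere contribute to roots; other lines are dominated. Here the surviving (envelope) indices are i = 3, i = 2, i = 1, i = 0.
Intersections between consecutive envelope lines give the roots: for adjacent envelope indices i < j the intersection is x = (a_i − a_j) / (j − i). Reading off the sorted break points: {-5, -2, 8}.
Verification: at each break x_0, at least two indices attain the minimum of min_i(a_i + i · x_0).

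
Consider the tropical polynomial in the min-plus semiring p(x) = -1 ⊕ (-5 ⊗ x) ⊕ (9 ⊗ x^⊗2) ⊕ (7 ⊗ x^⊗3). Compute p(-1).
p(-1) = -6

A tropical monomial a ⊗ x^⊗i evaluates to a + i · x. Evaluating each term at x = -1:
  Term 0 contributes -1 + 0 · -1 = -1
  Term 1 contributes -5 + 1 · -1 = -6
  Term 2 contributes 9 + 2 · -1 = 7
  Term 3 contributes 7 + 3 · -1 = 4
p(-1) = ⊕ of these = min[-1, -6, 7, 4] = -6.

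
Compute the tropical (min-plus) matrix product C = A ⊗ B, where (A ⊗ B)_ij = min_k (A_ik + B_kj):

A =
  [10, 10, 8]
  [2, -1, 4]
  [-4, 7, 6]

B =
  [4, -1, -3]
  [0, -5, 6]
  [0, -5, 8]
A ⊗ B =
  [8, 3, 7]
  [-1, -6, -1]
  [0, -5, -7]

Apply the min-plus product entry-by-entry:
  C[0][0] = min over k of (A[0][0] + B[0][0] = 10 + 4 = 14, A[0][1] + B[1][0] = 10 + 0 = 10, A[0][2] + B[2][0] = 8 + 0 = 8) = 8 (attained at k = 2)
  C[0][1] = min over k of (A[0][0] + B[0][1] = 10 + -1 = 9, A[0][1] + B[1][1] = 10 + -5 = 5, A[0][2] + B[2][1] = 8 + -5 = 3) = 3 (attained at k = 2)
  C[0][2] = min over k of (A[0][0] + B[0][2] = 10 + -3 = 7, A[0][1] + B[1][2] = 10 + 6 = 16, A[0][2] + B[2][2] = 8 + 8 = 16) = 7 (attained at k = 0)
  C[1][0] = min over k of (A[1][0] + B[0][0] = 2 + 4 = 6, A[1][1] + B[1][0] = -1 + 0 = -1, A[1][2] + B[2][0] = 4 + 0 = 4) = -1 (attained at k = 1)
  C[1][1] = min over k of (A[1][0] + B[0][1] = 2 + -1 = 1, A[1][1] + B[1][1] = -1 + -5 = -6, A[1][2] + B[2][1] = 4 + -5 = -1) = -6 (attained at k = 1)
  C[1][2] = min over k of (A[1][0] + B[0][2] = 2 + -3 = -1, A[1][1] + B[1][2] = -1 + 6 = 5, A[1][2] + B[2][2] = 4 + 8 = 12) = -1 (attained at k = 0)
  C[2][0] = min over k of (A[2][0] + B[0][0] = -4 + 4 = 0, A[2][1] + B[1][0] = 7 + 0 = 7, A[2][2] + B[2][0] = 6 + 0 = 6) = 0 (attained at k = 0)
  C[2][1] = min over k of (A[2][0] + B[0][1] = -4 + -1 = -5, A[2][1] + B[1][1] = 7 + -5 = 2, A[2][2] + B[2][1] = 6 + -5 = 1) = -5 (attained at k = 0)
  C[2][2] = min over k of (A[2][0] + B[0][2] = -4 + -3 = -7, A[2][1] + B[1][2] = 7 + 6 = 13, A[2][2] + B[2][2] = 6 + 8 = 14) = -7 (attained at k = 0)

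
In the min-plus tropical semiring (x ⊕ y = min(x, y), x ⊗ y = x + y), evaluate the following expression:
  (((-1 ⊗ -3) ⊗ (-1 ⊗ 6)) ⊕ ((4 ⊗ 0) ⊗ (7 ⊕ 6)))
(((-1 ⊗ -3) ⊗ (-1 ⊗ 6)) ⊕ ((4 ⊗ 0) ⊗ (7 ⊕ 6))) = 1

Expand innermost to outermost. Recall ⊕ takes the minimum of its arguments and ⊗ takes their sum. Working out the expression (((-1 ⊗ -3) ⊗ (-1 ⊗ 6)) ⊕ ((4 ⊗ 0) ⊗ (7 ⊕ 6))) gives 1.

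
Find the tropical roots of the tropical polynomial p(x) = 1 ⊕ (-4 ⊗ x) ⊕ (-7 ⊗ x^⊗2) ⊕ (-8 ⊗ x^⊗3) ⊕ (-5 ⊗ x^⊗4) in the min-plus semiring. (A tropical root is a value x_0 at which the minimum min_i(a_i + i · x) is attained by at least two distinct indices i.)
Roots: {-3, 1, 3, 5}

Each tropical root is a break point of the lower envelope of the lines y = a_i + i · x (there are 5 lines, with slopes 0, 1, ..., 4). Only the lines that attain the minimum somewhere contribute to roots; other lines are dominated. Here the surviving (envelope) indices are i = 4, i = 3, i = 2, i = 1, i = 0.
Intersections between consecutive envelope lines give the roots: for adjacent envelope indices i < j the intersection is x = (a_i − a_j) / (j − i). Reading off the sorted break points: {-3, 1, 3, 5}.
Verification: at each break x_0, at least two indices attain the minimum of min_i(a_i + i · x_0).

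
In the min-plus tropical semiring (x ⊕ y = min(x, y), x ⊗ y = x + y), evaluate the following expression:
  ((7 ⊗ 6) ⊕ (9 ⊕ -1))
((7 ⊗ 6) ⊕ (9 ⊕ -1)) = -1

Expand innermost to outermost. Recall ⊕ takes the minimum of its arguments and ⊗ takes their sum. Working out the expression ((7 ⊗ 6) ⊕ (9 ⊕ -1)) gives -1.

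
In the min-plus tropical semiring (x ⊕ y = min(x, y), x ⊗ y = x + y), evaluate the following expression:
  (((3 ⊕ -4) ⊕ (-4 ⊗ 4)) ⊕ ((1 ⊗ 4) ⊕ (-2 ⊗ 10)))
(((3 ⊕ -4) ⊕ (-4 ⊗ 4)) ⊕ ((1 ⊗ 4) ⊕ (-2 ⊗ 10))) = -4

Expand innermost to outermost. Recall ⊕ takes the minimum of its arguments and ⊗ takes their sum. Working out the expression (((3 ⊕ -4) ⊕ (-4 ⊗ 4)) ⊕ ((1 ⊗ 4) ⊕ (-2 ⊗ 10))) gives -4.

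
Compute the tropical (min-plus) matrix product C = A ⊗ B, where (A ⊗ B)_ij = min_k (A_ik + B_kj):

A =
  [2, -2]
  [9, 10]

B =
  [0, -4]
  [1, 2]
A ⊗ B =
  [-1, -2]
  [9, 5]

Apply the min-plus product entry-by-entry:
  C[0][0] = min over k of (A[0][0] + B[0][0] = 2 + 0 = 2, A[0][1] + B[1][0] = -2 + 1 = -1) = -1 (attained at k = 1)
  C[0][1] = min over k of (A[0][0] + B[0][1] = 2 + -4 = -2, A[0][1] + B[1][1] = -2 + 2 = 0) = -2 (attained at k = 0)
  C[1][0] = min over k of (A[1][0] + B[0][0] = 9 + 0 = 9, A[1][1] + B[1][0] = 10 + 1 = 11) = 9 (attained at k = 0)
  C[1][1] = min over k of (A[1][0] + B[0][1] = 9 + -4 = 5, A[1][1] + B[1][1] = 10 + 2 = 12) = 5 (attained at k = 0)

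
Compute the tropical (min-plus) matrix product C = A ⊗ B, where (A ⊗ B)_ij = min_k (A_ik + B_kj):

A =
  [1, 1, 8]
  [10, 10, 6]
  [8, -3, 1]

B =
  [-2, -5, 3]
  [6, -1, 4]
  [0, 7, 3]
A ⊗ B =
  [-1, -4, 4]
  [6, 5, 9]
  [1, -4, 1]

Apply the min-plus product entry-by-entry:
  C[0][0] = min over k of (A[0][0] + B[0][0] = 1 + -2 = -1, A[0][1] + B[1][0] = 1 + 6 = 7, A[0][2] + B[2][0] = 8 + 0 = 8) = -1 (attained at k = 0)
  C[0][1] = min over k of (A[0][0] + B[0][1] = 1 + -5 = -4, A[0][1] + B[1][1] = 1 + -1 = 0, A[0][2] + B[2][1] = 8 + 7 = 15) = -4 (attained at k = 0)
  C[0][2] = min over k of (A[0][0] + B[0][2] = 1 + 3 = 4, A[0][1] + B[1][2] = 1 + 4 = 5, A[0][2] + B[2][2] = 8 + 3 = 11) = 4 (attained at k = 0)
  C[1][0] = min over k of (A[1][0] + B[0][0] = 10 + -2 = 8, A[1][1] + B[1][0] = 10 + 6 = 16, A[1][2] + B[2][0] = 6 + 0 = 6) = 6 (attained at k = 2)
  C[1][1] = min over k of (A[1][0] + B[0][1] = 10 + -5 = 5, A[1][1] + B[1][1] = 10 + -1 = 9, A[1][2] + B[2][1] = 6 + 7 = 13) = 5 (attained at k = 0)
  C[1][2] = min over k of (A[1][0] + B[0][2] = 10 + 3 = 13, A[1][1] + B[1][2] = 10 + 4 = 14, A[1][2] + B[2][2] = 6 + 3 = 9) = 9 (attained at k = 2)
  C[2][0] = min over k of (A[2][0] + B[0][0] = 8 + -2 = 6, A[2][1] + B[1][0] = -3 + 6 = 3, A[2][2] + B[2][0] = 1 + 0 = 1) = 1 (attained at k = 2)
  C[2][1] = min over k of (A[2][0] + B[0][1] = 8 + -5 = 3, A[2][1] + B[1][1] = -3 + -1 = -4, A[2][2] + B[2][1] = 1 + 7 = 8) = -4 (attained at k = 1)
  C[2][2] = min over k of (A[2][0] + B[0][2] = 8 + 3 = 11, A[2][1] + B[1][2] = -3 + 4 = 1, A[2][2] + B[2][2] = 1 + 3 = 4) = 1 (attained at k = 1)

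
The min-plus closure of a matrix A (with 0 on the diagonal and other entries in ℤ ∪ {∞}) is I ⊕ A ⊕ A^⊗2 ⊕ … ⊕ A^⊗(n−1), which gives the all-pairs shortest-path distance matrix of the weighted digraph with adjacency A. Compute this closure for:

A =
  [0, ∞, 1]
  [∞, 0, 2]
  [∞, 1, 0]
Closure =
  [0, 2, 1]
  [∞, 0, 2]
  [∞, 1, 0]

This is the Floyd-Warshall all-pairs shortest-path computation. For each intermediate vertex k = 0, 1, …, 2, update dist[i][j] ← min(dist[i][j], dist[i][k] + dist[k][j]). The final matrix gives, for each (i, j), the minimum total weight of any directed path from i to j (possibly empty when i = j).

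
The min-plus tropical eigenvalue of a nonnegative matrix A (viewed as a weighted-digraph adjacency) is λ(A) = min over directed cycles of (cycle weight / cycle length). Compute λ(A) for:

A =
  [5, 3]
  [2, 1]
λ(A) = 1

Enumerate directed cycles and compute their means (weight / length). Sample:
  cycle 0 → 0: weight = 5, length = 1, mean = 5/1 ≈ 5.000
  cycle 1 → 1: weight = 1, length = 1, mean = 1/1 ≈ 1.000
  cycle 0 → 1 → 0: weight = 5, length = 2, mean = 5/2 ≈ 2.500
  cycle 1 → 0 → 1: weight = 5, length = 2, mean = 5/2 ≈ 2.500
Minimum mean = 1.000, attained e.g. along the cycle 1 → 1 with weight 1 and length 1. So λ(A) = 1/1 = 1.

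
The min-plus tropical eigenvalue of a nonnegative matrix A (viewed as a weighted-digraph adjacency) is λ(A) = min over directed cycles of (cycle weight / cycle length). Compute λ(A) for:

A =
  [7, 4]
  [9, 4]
λ(A) = 4

Enumerate directed cycles and compute their means (weight / length). Sample:
  cycle 0 → 0: weight = 7, length = 1, mean = 7/1 ≈ 7.000
  cycle 1 → 1: weight = 4, length = 1, mean = 4/1 ≈ 4.000
  cycle 0 → 1 → 0: weight = 13, length = 2, mean = 13/2 ≈ 6.500
  cycle 1 → 0 → 1: weight = 13, length = 2, mean = 13/2 ≈ 6.500
Minimum mean = 4.000, attained e.g. along the cycle 1 → 1 with weight 4 and length 1. So λ(A) = 4/1 = 4.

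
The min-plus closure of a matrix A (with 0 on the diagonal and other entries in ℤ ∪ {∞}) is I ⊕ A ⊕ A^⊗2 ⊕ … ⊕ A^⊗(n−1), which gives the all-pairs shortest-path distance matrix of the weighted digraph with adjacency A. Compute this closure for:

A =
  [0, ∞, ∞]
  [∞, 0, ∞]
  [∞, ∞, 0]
Closure =
  [0, ∞, ∞]
  [∞, 0, ∞]
  [∞, ∞, 0]

This is the Floyd-Warshall all-pairs shortest-path computation. For each intermediate vertex k = 0, 1, …, 2, update dist[i][j] ← min(dist[i][j], dist[i][k] + dist[k][j]). The final matrix gives, for each (i, j), the minimum total weight of any directed path from i to j (possibly empty when i = j).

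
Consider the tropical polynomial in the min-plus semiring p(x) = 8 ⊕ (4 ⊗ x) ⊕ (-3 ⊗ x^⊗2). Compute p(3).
p(3) = 3

A tropical monomial a ⊗ x^⊗i evaluates to a + i · x. Evaluating each term at x = 3:
  Term 0 contributes 8 + 0 · 3 = 8
  Term 1 contributes 4 + 1 · 3 = 7
  Term 2 contributes -3 + 2 · 3 = 3
p(3) = ⊕ of these = min[8, 7, 3] = 3.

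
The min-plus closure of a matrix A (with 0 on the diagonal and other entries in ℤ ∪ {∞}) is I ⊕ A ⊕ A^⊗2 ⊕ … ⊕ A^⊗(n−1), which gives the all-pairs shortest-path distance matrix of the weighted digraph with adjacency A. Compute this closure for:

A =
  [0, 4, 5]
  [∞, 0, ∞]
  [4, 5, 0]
Closure =
  [0, 4, 5]
  [∞, 0, ∞]
  [4, 5, 0]

This is the Floyd-Warshall all-pairs shortest-path computation. For each intermediate vertex k = 0, 1, …, 2, update dist[i][j] ← min(dist[i][j], dist[i][k] + dist[k][j]). The final matrix gives, for each (i, j), the minimum total weight of any directed path from i to j (possibly empty when i = j).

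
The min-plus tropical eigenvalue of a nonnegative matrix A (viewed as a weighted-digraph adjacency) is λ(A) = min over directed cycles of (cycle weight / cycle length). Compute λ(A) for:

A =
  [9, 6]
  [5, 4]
λ(A) = 4

Enumerate directed cycles and compute their means (weight / length). Sample:
  cycle 0 → 0: weight = 9, length = 1, mean = 9/1 ≈ 9.000
  cycle 1 → 1: weight = 4, length = 1, mean = 4/1 ≈ 4.000
  cycle 0 → 1 → 0: weight = 11, length = 2, mean = 11/2 ≈ 5.500
  cycle 1 → 0 → 1: weight = 11, length = 2, mean = 11/2 ≈ 5.500
Minimum mean = 4.000, attained e.g. along the cycle 1 → 1 with weight 4 and length 1. So λ(A) = 4/1 = 4.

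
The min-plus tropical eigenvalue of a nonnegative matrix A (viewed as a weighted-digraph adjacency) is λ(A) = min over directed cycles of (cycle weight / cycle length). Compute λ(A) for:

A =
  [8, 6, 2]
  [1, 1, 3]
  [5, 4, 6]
λ(A) = 1

Enumerate directed cycles and compute their means (weight / length). Sample:
  cycle 0 → 0: weight = 8, length = 1, mean = 8/1 ≈ 8.000
  cycle 1 → 1: weight = 1, length = 1, mean = 1/1 ≈ 1.000
  cycle 2 → 2: weight = 6, length = 1, mean = 6/1 ≈ 6.000
  cycle 0 → 1 → 0: weight = 7, length = 2, mean = 7/2 ≈ 3.500
  cycle 0 → 2 → 0: weight = 7, length = 2, mean = 7/2 ≈ 3.500
  cycle 1 → 0 → 1: weight = 7, length = 2, mean = 7/2 ≈ 3.500
Minimum mean = 1.000, attained e.g. along the cycle 1 → 1 with weight 1 and length 1. So λ(A) = 1/1 = 1.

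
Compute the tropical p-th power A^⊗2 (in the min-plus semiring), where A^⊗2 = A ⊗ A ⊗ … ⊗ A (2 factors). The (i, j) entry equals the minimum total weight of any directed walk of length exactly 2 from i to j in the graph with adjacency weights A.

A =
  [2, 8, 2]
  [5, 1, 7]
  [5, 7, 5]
A^⊗2 =
  [4, 9, 4]
  [6, 2, 7]
  [7, 8, 7]

Each entry (A^⊗2)_ij equals the minimum over all length-2 walks i = v_0 → v_1 → … → v_2 = j of Σ_t A[v_t][v_{t+1}]. For example, for (i, j) = (0, 2) we minimise over 3 possible intermediate vertex sequences; the minimum is 4, attained along the walk 0 → 0 → 2.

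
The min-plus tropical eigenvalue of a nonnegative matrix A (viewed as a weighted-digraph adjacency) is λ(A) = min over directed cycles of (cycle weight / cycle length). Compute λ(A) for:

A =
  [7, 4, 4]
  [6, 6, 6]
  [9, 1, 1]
λ(A) = 1

Enumerate directed cycles and compute their means (weight / length). Sample:
  cycle 0 → 0: weight = 7, length = 1, mean = 7/1 ≈ 7.000
  cycle 1 → 1: weight = 6, length = 1, mean = 6/1 ≈ 6.000
  cycle 2 → 2: weight = 1, length = 1, mean = 1/1 ≈ 1.000
  cycle 0 → 1 → 0: weight = 10, length = 2, mean = 10/2 ≈ 5.000
  cycle 0 → 2 → 0: weight = 13, length = 2, mean = 13/2 ≈ 6.500
  cycle 1 → 0 → 1: weight = 10, length = 2, mean = 10/2 ≈ 5.000
Minimum mean = 1.000, attained e.g. along the cycle 2 → 2 with weight 1 and length 1. So λ(A) = 1/1 = 1.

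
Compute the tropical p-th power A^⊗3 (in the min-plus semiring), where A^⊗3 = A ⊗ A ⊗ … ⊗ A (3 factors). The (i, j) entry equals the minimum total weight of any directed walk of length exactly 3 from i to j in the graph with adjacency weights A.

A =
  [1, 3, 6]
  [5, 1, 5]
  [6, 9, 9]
A^⊗3 =
  [3, 5, 8]
  [7, 3, 7]
  [8, 10, 13]

Each entry (A^⊗3)_ij equals the minimum over all length-3 walks i = v_0 → v_1 → … → v_3 = j of Σ_t A[v_t][v_{t+1}]. For example, for (i, j) = (0, 2) we minimise over 9 possible intermediate vertex sequences; the minimum is 8, attained along the walk 0 → 0 → 0 → 2.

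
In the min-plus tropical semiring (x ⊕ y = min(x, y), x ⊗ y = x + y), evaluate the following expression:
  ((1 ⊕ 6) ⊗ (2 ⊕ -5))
((1 ⊕ 6) ⊗ (2 ⊕ -5)) = -4

Expand innermost to outermost. Recall ⊕ takes the minimum of its arguments and ⊗ takes their sum. Working out the expression ((1 ⊕ 6) ⊗ (2 ⊕ -5)) gives -4.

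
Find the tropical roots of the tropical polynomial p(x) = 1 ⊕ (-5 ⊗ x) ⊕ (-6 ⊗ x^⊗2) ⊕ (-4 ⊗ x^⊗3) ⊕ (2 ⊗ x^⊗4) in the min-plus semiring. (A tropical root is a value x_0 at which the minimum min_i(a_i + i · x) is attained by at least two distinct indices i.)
Roots: {-6, -2, 1, 6}

Each tropical root is a break point of the lower envelope of the lines y = a_i + i · x (there are 5 lines, with slopes 0, 1, ..., 4). Only the lines that attain the minimum somewhere contribute to roots; other lines are dominated. Here the surviving (envelope) indices are i = 4, i = 3, i = 2, i = 1, i = 0.
Intersections between consecutive envelope lines give the roots: for adjacent envelope indices i < j the intersection is x = (a_i − a_j) / (j − i). Reading off the sorted break points: {-6, -2, 1, 6}.
Verification: at each break x_0, at least two indices attain the minimum of min_i(a_i + i · x_0).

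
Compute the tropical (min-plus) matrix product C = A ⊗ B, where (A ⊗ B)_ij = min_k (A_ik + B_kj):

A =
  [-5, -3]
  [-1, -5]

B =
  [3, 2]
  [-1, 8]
A ⊗ B =
  [-4, -3]
  [-6, 1]

Apply the min-plus product entry-by-entry:
  C[0][0] = min over k of (A[0][0] + B[0][0] = -5 + 3 = -2, A[0][1] + B[1][0] = -3 + -1 = -4) = -4 (attained at k = 1)
  C[0][1] = min over k of (A[0][0] + B[0][1] = -5 + 2 = -3, A[0][1] + B[1][1] = -3 + 8 = 5) = -3 (attained at k = 0)
  C[1][0] = min over k of (A[1][0] + B[0][0] = -1 + 3 = 2, A[1][1] + B[1][0] = -5 + -1 = -6) = -6 (attained at k = 1)
  C[1][1] = min over k of (A[1][0] + B[0][1] = -1 + 2 = 1, A[1][1] + B[1][1] = -5 + 8 = 3) = 1 (attained at k = 0)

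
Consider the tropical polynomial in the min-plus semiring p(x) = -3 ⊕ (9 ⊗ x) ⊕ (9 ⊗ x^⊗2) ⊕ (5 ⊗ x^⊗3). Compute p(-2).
p(-2) = -3

A tropical monomial a ⊗ x^⊗i evaluates to a + i · x. Evaluating each term at x = -2:
  Term 0 contributes -3 + 0 · -2 = -3
  Term 1 contributes 9 + 1 · -2 = 7
  Term 2 contributes 9 + 2 · -2 = 5
  Term 3 contributes 5 + 3 · -2 = -1
p(-2) = ⊕ of these = min[-3, 7, 5, -1] = -3.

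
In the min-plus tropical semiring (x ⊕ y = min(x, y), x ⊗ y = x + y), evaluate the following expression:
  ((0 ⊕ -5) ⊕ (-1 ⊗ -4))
((0 ⊕ -5) ⊕ (-1 ⊗ -4)) = -5

Expand innermost to outermost. Recall ⊕ takes the minimum of its arguments and ⊗ takes their sum. Working out the expression ((0 ⊕ -5) ⊕ (-1 ⊗ -4)) gives -5.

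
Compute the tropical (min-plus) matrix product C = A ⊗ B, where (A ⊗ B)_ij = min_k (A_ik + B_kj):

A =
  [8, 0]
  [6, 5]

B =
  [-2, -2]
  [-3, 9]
A ⊗ B =
  [-3, 6]
  [2, 4]

Apply the min-plus product entry-by-entry:
  C[0][0] = min over k of (A[0][0] + B[0][0] = 8 + -2 = 6, A[0][1] + B[1][0] = 0 + -3 = -3) = -3 (attained at k = 1)
  C[0][1] = min over k of (A[0][0] + B[0][1] = 8 + -2 = 6, A[0][1] + B[1][1] = 0 + 9 = 9) = 6 (attained at k = 0)
  C[1][0] = min over k of (A[1][0] + B[0][0] = 6 + -2 = 4, A[1][1] + B[1][0] = 5 + -3 = 2) = 2 (attained at k = 1)
  C[1][1] = min over k of (A[1][0] + B[0][1] = 6 + -2 = 4, A[1][1] + B[1][1] = 5 + 9 = 14) = 4 (attained at k = 0)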